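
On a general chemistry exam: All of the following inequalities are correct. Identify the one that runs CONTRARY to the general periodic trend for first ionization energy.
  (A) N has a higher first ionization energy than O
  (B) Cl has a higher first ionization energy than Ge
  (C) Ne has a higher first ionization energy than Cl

The general trend: first ionization energy increases across a period and decreases down a group.
(A) N (period 2, group 15) vs O (period 2, group 16): the stated order contradicts the simple trend.
(B) Cl (period 3, group 17) vs Ge (period 4, group 14): the stated order agrees with the simple trend.
(C) Ne (period 2, group 18) vs Cl (period 3, group 17): the stated order agrees with the simple trend.
The exception is (A): pairing an electron in O's 2p⁴ costs repulsion energy, so O ionizes more easily than half-filled N (2p³).

(A)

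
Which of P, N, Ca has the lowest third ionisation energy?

P

After 2 electrons have been removed, what remains? P²⁺ still has 3 valence electrons; N²⁺ still has 3 valence electrons; Ca²⁺ is the bare [Ar] core.
Pulling an electron out of a noble-gas core costs far more than removing a remaining valence electron, so Ca sits at the high end of IE_3.
Valence configurations: P²⁺ [Ne]3s²3p¹, N²⁺ [He]2s²2p¹.
The numbers (kJ/mol): P 2914, N 4578, Ca 4912.
So the third ionization energies run P < N < Ca.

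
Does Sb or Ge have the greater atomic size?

Ge is in period 4, group 14; Sb is in period 5, group 15.
Radius decreases left→right (rising Z_eff, same n) and increases top→bottom (higher n).
Neither a single period nor a single group — weigh both effects.
Sb > Ge: period and group pull opposite ways; the down-group shift dominates (140 vs 121 pm).
For reference (pm): Ge 121, Sb 140.
So Sb has the greater atomic size (Sb > Ge).

Sb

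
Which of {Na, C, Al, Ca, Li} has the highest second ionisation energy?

Li

The second ionization energy removes an electron from the +1 ion. For each element: Na⁺ is the bare [Ne] core; C⁺ still has 3 valence electrons; Al⁺ still has 2 valence electrons; Ca⁺ still has 1 valence electron; Li⁺ is the bare [He] core.
Core electrons are held far more tightly than valence electrons, so Na and Li top the IE_2 order.
Valence configurations: C⁺ [He]2s²2p¹, Al⁺ [Ne]3s², Ca⁺ [Ar]4s¹.
Tabulated IE_2 (kJ/mol): Na 4562, C 2353, Al 1817, Ca 1145, Li 7298.
Hence IE_2: Ca < Al < C < Na < Li.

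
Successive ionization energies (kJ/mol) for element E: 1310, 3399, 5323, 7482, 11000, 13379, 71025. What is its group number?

Look for the largest jump between consecutive ionization energies: IE7/IE6 ≈ 5.3, far larger than any earlier ratio.
That jump marks the point where a core electron is being removed. So the atom has 6 valence electrons.
A main-group element with 6 valence electrons is in group 16.

Group 16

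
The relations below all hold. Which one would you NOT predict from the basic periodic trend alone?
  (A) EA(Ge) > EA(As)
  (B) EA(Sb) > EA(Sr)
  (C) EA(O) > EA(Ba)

(A)

The general trend: electron affinity increases across a period and decreases down a group.
(A) Ge (period 4, group 14) vs As (period 4, group 15): the stated order contradicts the simple trend.
(B) Sb (period 5, group 15) vs Sr (period 5, group 2): the stated order agrees with the simple trend.
(C) O (period 2, group 16) vs Ba (period 6, group 2): the stated order agrees with the simple trend.
The exception is (A): adding an electron to As's half-filled 4p³ is unfavourable, so Ge (4p²) has the more exothermic EA.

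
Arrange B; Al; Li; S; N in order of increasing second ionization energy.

Al, S, B, N, Li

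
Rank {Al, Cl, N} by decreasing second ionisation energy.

Consider each +1 ion: Al⁺ still has 2 valence electrons; Cl⁺ still has 6 valence electrons; N⁺ still has 4 valence electrons.
All are still removing valence electrons, so compare the +1 ions as you would atoms: IE_2 generally rises across a period (higher Z_eff) and falls down a group (larger shell), subject to the usual subshell exceptions.
Valence configurations: Al⁺ [Ne]3s², Cl⁺ [Ne]3s²3p⁴, N⁺ [He]2s²2p².
Approximate IE_2 values (kJ/mol): Al 1817, Cl 2298, N 2856.
So the second ionization energies run Al < Cl < N.

N, Cl, Al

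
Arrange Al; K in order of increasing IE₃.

Al < K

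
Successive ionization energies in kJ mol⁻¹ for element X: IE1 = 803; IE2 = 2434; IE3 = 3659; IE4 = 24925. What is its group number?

Group 13

Look for the largest jump between consecutive ionization energies: IE4/IE3 ≈ 6.8, far larger than any earlier ratio.
That jump marks the point where a core electron is being removed. So the atom has 3 valence electrons.
A main-group element with 3 valence electrons is in group 13.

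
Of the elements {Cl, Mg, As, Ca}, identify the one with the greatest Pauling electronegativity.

Mg is in period 3, group 2; Cl is in period 3, group 17; Ca is in period 4, group 2; As is in period 4, group 15.
Atoms toward the upper right of the periodic table pull bonding electrons most strongly.
Neither a single period nor a single group — weigh both effects.
Mg > Ca: they share group 2; the group trend gives Mg the larger value.
As > Mg: the two effects oppose for this pair; the across-period effect wins (2.18 vs 1.31).
Cl > As: relative to As, both the across-period and down-group shifts push Cl's electronegativity up.
Approximate values (Pauling): Mg 1.31, Cl 3.16, Ca 1.00, As 2.18.
The greatest Pauling electronegativity among these belongs to Cl.

Cl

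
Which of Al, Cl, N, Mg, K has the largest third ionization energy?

Mg

IE_3 is the cost of taking one more electron from the +2 cation: Al²⁺ still has 1 valence electron; Cl²⁺ still has 5 valence electrons; N²⁺ still has 3 valence electrons; Mg²⁺ is the bare [Ne] core; K²⁺ is already 1 electron into the core.
Usually core removal costs more than valence removal, but here the competition is close: a tightly held n=2 valence electron can cost more to remove than an n=3 core electron, so the actual values have to decide it.
Valence configurations: Al²⁺ [Ne]3s¹, Cl²⁺ [Ne]3s²3p³, N²⁺ [He]2s²2p¹.
Tabulated IE_3 (kJ/mol): Al 2745, Cl 3822, N 4578, Mg 7733, K 4420.
So the third ionization energies run Al < Cl < K < N < Mg.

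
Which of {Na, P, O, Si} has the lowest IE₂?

Si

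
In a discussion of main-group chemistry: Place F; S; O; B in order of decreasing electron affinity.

F, S, O, B

B is in period 2, group 13; O is in period 2, group 16; F is in period 2, group 17; S is in period 3, group 16.
Electron affinity generally becomes more exothermic across a period toward the halogens and less exothermic down a group.
Neither a single period nor a single group — weigh both effects.
O > B: O lies to the right of B in period 2, so the across-period effect alone puts O higher.
S > O: this pair runs against the simple trend — see the exception note.
F > S: both effects reinforce here, so F is clearly the higher of the two.
Note the exception: S has a higher electron affinity than O, contrary to the simple trend — the compact 2p subshell of O repels the added electron more than S's larger 3p does.
Tabulated electron affinity (kJ/mol): B 27, O 141, F 328, S 200.
So from highest to lowest: F > S > O > B.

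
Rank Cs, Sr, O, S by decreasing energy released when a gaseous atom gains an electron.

S, O, Cs, Sr

O is in period 2, group 16; S is in period 3, group 16; Sr is in period 5, group 2; Cs is in period 6, group 1.
Adding an electron releases more energy for atoms nearer the top right (short of the noble gases).
Neither a single period nor a single group — weigh both effects.
Cs > Sr: this pair runs against the simple trend — see the exception note.
O > Cs: both effects reinforce here, so O is clearly the higher of the two.
S > O: this pair runs against the simple trend — see the exception note.
Note the exception: Cs has a higher electron affinity than Sr, contrary to the simple trend — adding an electron to Sr (ns²) has to open a new, higher-energy np subshell, which is unfavourable.
Note the exception: S has a higher electron affinity than O, contrary to the simple trend — the compact 2p subshell of O repels the added electron more than S's larger 3p does.
For reference (kJ/mol): O 141, S 200, Sr 5, Cs 46.
So from highest to lowest: S > O > Cs > Sr.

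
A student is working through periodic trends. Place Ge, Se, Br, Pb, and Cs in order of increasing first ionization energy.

Cs, Pb, Ge, Se, Br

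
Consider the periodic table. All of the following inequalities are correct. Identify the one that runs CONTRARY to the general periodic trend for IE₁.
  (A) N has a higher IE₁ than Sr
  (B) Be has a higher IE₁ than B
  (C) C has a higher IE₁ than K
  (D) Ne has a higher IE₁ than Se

(B)

The general trend: IE₁ increases across a period and decreases down a group.
(A) N (period 2, group 15) vs Sr (period 5, group 2): the stated order agrees with the simple trend.
(B) Be (period 2, group 2) vs B (period 2, group 13): the stated order contradicts the simple trend.
(C) C (period 2, group 14) vs K (period 4, group 1): the stated order agrees with the simple trend.
(D) Ne (period 2, group 18) vs Se (period 4, group 16): the stated order agrees with the simple trend.
The exception is (B): removing B's lone 2p electron is easier than breaking Be's filled 2s².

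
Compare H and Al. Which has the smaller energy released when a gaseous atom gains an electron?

Al

H is in period 1, group 1; Al is in period 3, group 13.
Electron affinity generally becomes more exothermic across a period toward the halogens and less exothermic down a group.
Here both period and group differ, so the two effects have to be weighed against each other.
H > Al: the two effects oppose for this pair; the down-group effect wins (73 vs 42 kJ/mol).
For reference (kJ/mol): H 73, Al 42.
So Al has the smaller energy released when a gaseous atom gains an electron (Al < H).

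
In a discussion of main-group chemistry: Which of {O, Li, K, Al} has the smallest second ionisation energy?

Al

IE_2 is the cost of taking one more electron from the +1 cation: O⁺ still has 5 valence electrons; Li⁺ is the bare [He] core; K⁺ is the bare [Ar] core; Al⁺ still has 2 valence electrons.
Usually core removal costs more than valence removal, but here the competition is close: a tightly held n=2 valence electron can cost more to remove than an n=3 core electron, so the actual values have to decide it.
Valence configurations: O⁺ [He]2s²2p³, Al⁺ [Ne]3s².
Approximate IE_2 values (kJ/mol): O 3388, Li 7298, K 3052, Al 1817.
Overall IE_2 order: Al < K < O < Li.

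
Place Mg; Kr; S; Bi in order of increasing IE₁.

Bi < Mg < S < Kr

Mg is in period 3, group 2; S is in period 3, group 16; Kr is in period 4, group 18; Bi is in period 6, group 15.
IE₁ increases left→right with effective nuclear charge and decreases top→bottom as the valence shell moves farther out.
Neither a single period nor a single group — weigh both effects.
Mg > Bi: period and group pull opposite ways; the down-group shift dominates (738 vs 703 kJ/mol).
S > Mg: both are in period 3; the period trend gives S the larger value.
Kr > S: period and group pull opposite ways; the across-period shift dominates (1351 vs 1000 kJ/mol).
Approximate values (kJ/mol): Mg 738, S 1000, Kr 1351, Bi 703.
So from lowest to highest: Bi < Mg < S < Kr.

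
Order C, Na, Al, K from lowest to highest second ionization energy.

The second ionization energy removes an electron from the +1 ion. For each element: C⁺ still has 3 valence electrons; Na⁺ is the bare [Ne] core; Al⁺ still has 2 valence electrons; K⁺ is the bare [Ar] core.
Pulling an electron out of a noble-gas core costs far more than removing a remaining valence electron, so K and Na sit at the high end of IE_2.
Valence configurations: C⁺ [He]2s²2p¹, Al⁺ [Ne]3s².
Tabulated IE_2 (kJ/mol): C 2353, Na 4562, Al 1817, K 3052.
Overall IE_2 order: Al < C < K < Na.

Al, C, K, Na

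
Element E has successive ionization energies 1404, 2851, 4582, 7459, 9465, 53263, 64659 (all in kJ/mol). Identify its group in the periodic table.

Group 15

Look for the largest jump between consecutive ionization energies: IE6/IE5 ≈ 5.6, far larger than any earlier ratio.
That jump marks the point where a core electron is being removed. So the atom has 5 valence electrons.
A main-group element with 5 valence electrons is in group 15.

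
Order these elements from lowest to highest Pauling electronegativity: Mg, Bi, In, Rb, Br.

Rb < Mg < In < Bi < Br

EN rises left→right (higher Z_eff, smaller atoms) and falls top→bottom (larger, more shielded atoms).
These span different periods and groups, so the two trends combine.
Mg > Rb: relative to Rb, both the across-period and down-group shifts push Mg's electronegativity up.
In > Mg: period and group pull opposite ways; the across-period shift dominates (1.78 vs 1.31).
Bi > In: the two effects oppose for this pair; the across-period effect wins (2.02 vs 1.78).
Br > Bi: both effects reinforce here, so Br is clearly the higher of the two.
For reference (Pauling): Mg 1.31, Br 2.96, Rb 0.82, In 1.78, Bi 2.02.
So from lowest to highest: Rb < Mg < In < Bi < Br.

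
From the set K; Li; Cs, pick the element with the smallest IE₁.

Cs

Li is in period 2, group 1; K is in period 4, group 1; Cs is in period 6, group 1.
Removing the outermost electron gets harder across a period and easier down a group.
All are in group 1, so first ionization energy increases up the group.
The smallest IE₁ among these belongs to Cs.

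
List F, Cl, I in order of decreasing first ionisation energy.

F, Cl, I

F is in period 2, group 17; Cl is in period 3, group 17; I is in period 5, group 17.
Removing the outermost electron gets harder across a period and easier down a group.
All are in group 17, so first ionization energy increases up the group.
So from highest to lowest: F > Cl > I.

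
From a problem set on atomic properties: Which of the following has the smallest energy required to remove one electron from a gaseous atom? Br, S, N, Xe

S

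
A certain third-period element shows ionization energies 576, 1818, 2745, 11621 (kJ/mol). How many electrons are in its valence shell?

3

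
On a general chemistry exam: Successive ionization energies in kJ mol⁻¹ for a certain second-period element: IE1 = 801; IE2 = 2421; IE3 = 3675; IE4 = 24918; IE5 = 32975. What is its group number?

Look for the largest jump between consecutive ionization energies: IE4/IE3 ≈ 6.8, far larger than any earlier ratio.
That jump marks the point where a core electron is being removed. So the atom has 3 valence electrons.
A main-group element with 3 valence electrons is in group 13.

Group 13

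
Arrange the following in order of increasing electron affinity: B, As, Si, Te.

B < As < Si < Te

Electron affinity generally becomes more exothermic across a period toward the halogens and less exothermic down a group.
A diagonal step moves right (one effect) and down (the opposite effect) at once.
As > B: period and group pull opposite ways; the across-period shift dominates (78 vs 27 kJ/mol).
Si > As: period and group pull opposite ways; the down-group shift dominates (134 vs 78 kJ/mol).
Te > Si: period and group pull opposite ways; the across-period shift dominates (190 vs 134 kJ/mol).
Approximate values (kJ/mol): B 27, Si 134, As 78, Te 190.
So from lowest to highest: B < As < Si < Te.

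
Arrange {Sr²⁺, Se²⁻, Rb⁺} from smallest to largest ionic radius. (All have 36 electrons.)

Sr²⁺ < Rb⁺ < Se²⁻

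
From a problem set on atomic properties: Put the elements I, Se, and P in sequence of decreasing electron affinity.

P is in period 3, group 15; Se is in period 4, group 16; I is in period 5, group 17.
Adding an electron releases more energy for atoms nearer the top right (short of the noble gases).
A diagonal step moves right (one effect) and down (the opposite effect) at once.
Se > P: period and group pull opposite ways; the across-period shift dominates (195 vs 72 kJ/mol).
I > Se: the two effects oppose for this pair; the across-period effect wins (295 vs 195 kJ/mol).
For reference (kJ/mol): P 72, Se 195, I 295.
So from highest to lowest: I > Se > P.

I, Se, P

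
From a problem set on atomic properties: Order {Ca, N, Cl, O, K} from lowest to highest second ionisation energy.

Ca < Cl < N < K < O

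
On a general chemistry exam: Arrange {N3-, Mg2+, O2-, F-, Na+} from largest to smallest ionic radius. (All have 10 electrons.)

N3- > O2- > F- > Na+ > Mg2+

All of these have 10 electrons, so size is governed by nuclear charge alone: the more protons, the stronger the pull on the same electron cloud, and the smaller the ion.
Nuclear charges: Mg2+ (Z=12), Na+ (Z=11), F- (Z=9), O2- (Z=8), N3- (Z=7).
Largest to smallest: N3- > O2- > F- > Na+ > Mg2+.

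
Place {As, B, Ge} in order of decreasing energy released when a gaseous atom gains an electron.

Ge > As > B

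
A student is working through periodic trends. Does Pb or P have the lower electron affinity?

P is in period 3, group 15; Pb is in period 6, group 14.
Adding an electron releases more energy for atoms nearer the top right (short of the noble gases).
Neither a single period nor a single group — weigh both effects.
P > Pb: both effects reinforce here, so P is clearly the higher of the two.
For reference (kJ/mol): P 72, Pb 35.
So Pb has the lower electron affinity (Pb < P).

Pb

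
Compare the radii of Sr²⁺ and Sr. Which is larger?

Forming Sr²⁺ removes 2 electrons from Sr. Fewer electrons for the same nuclear charge means less shielding and a higher Z_eff on the remaining electrons, and for main-group metals the entire outer shell is lost.
A cation is smaller than its parent atom: Sr²⁺ < Sr.

Sr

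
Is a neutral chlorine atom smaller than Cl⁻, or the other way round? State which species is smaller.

Forming Cl⁻ adds 1 electron to Cl. More electron–electron repulsion in the same shell, with unchanged nuclear charge, lets the cloud expand.
An anion is larger than its parent atom: Cl⁻ > Cl.

Cl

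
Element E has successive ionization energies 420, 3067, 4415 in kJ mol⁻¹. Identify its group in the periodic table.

Group 1

Look for the largest jump between consecutive ionization energies: IE2/IE1 ≈ 7.3, far larger than any earlier ratio.
That jump marks the point where a core electron is being removed. So the atom has 1 valence electron.
A main-group element with 1 valence electron is in group 1.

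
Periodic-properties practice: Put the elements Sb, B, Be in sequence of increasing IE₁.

B < Sb < Be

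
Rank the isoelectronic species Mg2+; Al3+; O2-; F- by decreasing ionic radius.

O2- > F- > Mg2+ > Al3+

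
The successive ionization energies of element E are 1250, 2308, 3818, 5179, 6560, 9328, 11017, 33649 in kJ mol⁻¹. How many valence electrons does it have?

Look for the largest jump between consecutive ionization energies: IE8/IE7 ≈ 3.1, far larger than any earlier ratio.
That jump marks the point where a core electron is being removed. So the atom has 7 valence electrons.

7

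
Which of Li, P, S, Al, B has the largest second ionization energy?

After 1 electron has been removed, what remains? Li⁺ is the bare [He] core; P⁺ still has 4 valence electrons; S⁺ still has 5 valence electrons; Al⁺ still has 2 valence electrons; B⁺ still has 2 valence electrons.
Core electrons are held far more tightly than valence electrons, so Li tops the IE_2 order.
Valence configurations: P⁺ [Ne]3s²3p², S⁺ [Ne]3s²3p³, Al⁺ [Ne]3s², B⁺ [He]2s².
Tabulated IE_2 (kJ/mol): Li 7298, P 1907, S 2252, Al 1817, B 2427.
Hence IE_2: Al < P < S < B < Li.

Li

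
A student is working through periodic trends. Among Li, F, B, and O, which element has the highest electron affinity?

F

Li is in period 2, group 1; B is in period 2, group 13; O is in period 2, group 16; F is in period 2, group 17.
Atoms with high Z_eff and room in the valence shell (especially the halogens) have the most exothermic electron affinities.
All lie in period 2; the across-period trend (electron affinity increases left to right) applies, with the exception below.
Note the exception: Li has a higher electron affinity than B, contrary to the simple trend — B's ns²np¹ configuration gives only a small electron affinity — the sparsely filled np subshell binds an added electron weakly.
Tabulated electron affinity (kJ/mol): Li 60, B 27, O 141, F 328.
The highest electron affinity among these belongs to F.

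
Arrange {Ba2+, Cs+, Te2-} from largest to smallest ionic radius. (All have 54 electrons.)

Te2-, Cs+, Ba2+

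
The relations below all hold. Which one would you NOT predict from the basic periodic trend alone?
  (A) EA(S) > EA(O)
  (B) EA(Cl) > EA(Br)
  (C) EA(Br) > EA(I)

The general trend: electron affinity increases across a period and decreases down a group.
(A) S (period 3, group 16) vs O (period 2, group 16): the stated order contradicts the simple trend.
(B) Cl (period 3, group 17) vs Br (period 4, group 17): the stated order agrees with the simple trend.
(C) Br (period 4, group 17) vs I (period 5, group 17): the stated order agrees with the simple trend.
The exception is (A): the compact 2p subshell of O repels the added electron more than S's larger 3p does.

(A)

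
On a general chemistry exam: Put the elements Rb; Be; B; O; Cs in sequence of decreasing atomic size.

Cs > Rb > Be > B > O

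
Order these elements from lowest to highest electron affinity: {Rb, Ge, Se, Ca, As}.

Ca < Rb < As < Ge < Se

Ca is in period 4, group 2; Ge is in period 4, group 14; As is in period 4, group 15; Se is in period 4, group 16; Rb is in period 5, group 1.
Electron affinity generally becomes more exothermic across a period toward the halogens and less exothermic down a group.
These span different periods and groups, so the two trends combine.
Rb > Ca: this pair runs against the simple trend — see the exception note.
As > Rb: both effects reinforce here, so As is clearly the higher of the two.
Ge > As: this pair runs against the simple trend — see the exception note.
Se > Ge: Se lies to the right of Ge in period 4, so the across-period effect alone puts Se higher.
Note the exception: Rb has a higher electron affinity than Ca, contrary to the simple trend — adding an electron to Ca (ns²) has to open a new, higher-energy np subshell, which is unfavourable.
Note the exception: Ge has a higher electron affinity than As, contrary to the simple trend — adding an electron to As's half-filled 4p³ is unfavourable, so Ge (4p²) has the more exothermic EA.
Tabulated electron affinity (kJ/mol): Ca 2, Ge 119, As 78, Se 195, Rb 47.
So from lowest to highest: Ca < Rb < As < Ge < Se.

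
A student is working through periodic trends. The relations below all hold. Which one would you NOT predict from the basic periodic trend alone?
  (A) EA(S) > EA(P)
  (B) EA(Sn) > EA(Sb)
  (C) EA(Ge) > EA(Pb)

(B)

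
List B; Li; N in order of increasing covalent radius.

Li is in period 2, group 1; B is in period 2, group 13; N is in period 2, group 15.
Radius decreases left→right (rising Z_eff, same n) and increases top→bottom (higher n).
All lie in period 2, so atomic radius increases right to left.
So from smallest to largest: N < B < Li.

N, B, Li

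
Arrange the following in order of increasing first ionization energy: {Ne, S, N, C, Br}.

S < C < Br < N < Ne

C is in period 2, group 14; N is in period 2, group 15; Ne is in period 2, group 18; S is in period 3, group 16; Br is in period 4, group 17.
Removing the outermost electron gets harder across a period and easier down a group.
Here both period and group differ, so the two effects have to be weighed against each other.
C > S: period and group pull opposite ways; the down-group shift dominates (1086 vs 1000 kJ/mol).
Br > C: period and group pull opposite ways; the across-period shift dominates (1140 vs 1086 kJ/mol).
N > Br: period and group pull opposite ways; the down-group shift dominates (1402 vs 1140 kJ/mol).
Ne > N: both are in period 2; the period trend gives Ne the larger value.
Approximate values (kJ/mol): C 1086, N 1402, Ne 2081, S 1000, Br 1140.
So from lowest to highest: S < C < Br < N < Ne.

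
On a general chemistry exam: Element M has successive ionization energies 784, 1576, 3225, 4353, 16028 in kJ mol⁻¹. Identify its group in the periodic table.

Group 14

Look for the largest jump between consecutive ionization energies: IE5/IE4 ≈ 3.7, far larger than any earlier ratio.
That jump marks the point where a core electron is being removed. So the atom has 4 valence electrons.
A main-group element with 4 valence electrons is in group 14.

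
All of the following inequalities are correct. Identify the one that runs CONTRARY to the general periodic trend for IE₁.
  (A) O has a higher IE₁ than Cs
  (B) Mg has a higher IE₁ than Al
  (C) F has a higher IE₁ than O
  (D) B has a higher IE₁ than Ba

The general trend: IE₁ increases across a period and decreases down a group.
(A) O (period 2, group 16) vs Cs (period 6, group 1): the stated order agrees with the simple trend.
(B) Mg (period 3, group 2) vs Al (period 3, group 13): the stated order contradicts the simple trend.
(C) F (period 2, group 17) vs O (period 2, group 16): the stated order agrees with the simple trend.
(D) B (period 2, group 13) vs Ba (period 6, group 2): the stated order agrees with the simple trend.
The exception is (B): Al's single 3p electron is easier to remove than one from Mg's filled 3s².

(B)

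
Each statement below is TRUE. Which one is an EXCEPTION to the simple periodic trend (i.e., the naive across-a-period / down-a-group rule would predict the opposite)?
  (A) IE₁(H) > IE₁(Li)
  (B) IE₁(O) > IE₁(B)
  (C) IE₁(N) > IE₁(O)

The general trend: IE₁ increases across a period and decreases down a group.
(A) H (period 1, group 1) vs Li (period 2, group 1): the stated order agrees with the simple trend.
(B) O (period 2, group 16) vs B (period 2, group 13): the stated order agrees with the simple trend.
(C) N (period 2, group 15) vs O (period 2, group 16): the stated order contradicts the simple trend.
The exception is (C): pairing an electron in O's 2p⁴ costs repulsion energy, so O ionizes more easily than half-filled N (2p³).

(C)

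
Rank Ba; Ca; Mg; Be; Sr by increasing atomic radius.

Be, Mg, Ca, Sr, Ba

Be is in period 2, group 2; Mg is in period 3, group 2; Ca is in period 4, group 2; Sr is in period 5, group 2; Ba is in period 6, group 2.
Radius decreases left→right (rising Z_eff, same n) and increases top→bottom (higher n).
All are in group 2, so atomic radius increases down the group.
So from smallest to largest: Be < Mg < Ca < Sr < Ba.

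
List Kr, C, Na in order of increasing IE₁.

C is in period 2, group 14; Na is in period 3, group 1; Kr is in period 4, group 18.
Across a period the outer electron is held more tightly (higher IE₁); down a group it sits in a higher shell, more shielded, and comes off more easily.
Neither a single period nor a single group — weigh both effects.
C > Na: both effects reinforce here, so C is clearly the higher of the two.
Kr > C: period and group pull opposite ways; the across-period shift dominates (1351 vs 1086 kJ/mol).
Approximate values (kJ/mol): C 1086, Na 496, Kr 1351.
So from lowest to highest: Na < C < Kr.

Na < C < Kr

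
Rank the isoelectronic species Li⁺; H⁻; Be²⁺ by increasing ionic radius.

Be²⁺ < Li⁺ < H⁻

All of these have 2 electrons, so size is governed by nuclear charge alone: the more protons, the stronger the pull on the same electron cloud, and the smaller the ion.
Nuclear charges: Be²⁺ (Z=4), Li⁺ (Z=3), H⁻ (Z=1).
Smallest to largest: Be²⁺ < Li⁺ < H⁻.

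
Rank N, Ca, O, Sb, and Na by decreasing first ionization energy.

IE₁ increases left→right with effective nuclear charge and decreases top→bottom as the valence shell moves farther out.
Here both period and group differ, so the two effects have to be weighed against each other.
Ca > Na: period and group pull opposite ways; the across-period shift dominates (590 vs 496 kJ/mol).
Sb > Ca: the two effects oppose for this pair; the across-period effect wins (831 vs 590 kJ/mol).
O > Sb: relative to Sb, both the across-period and down-group shifts push O's first ionization energy up.
N > O: this pair runs against the simple trend — see the exception note.
Note the exception: N has a higher first ionization energy than O, contrary to the simple trend — pairing an electron in O's 2p⁴ costs repulsion energy, so O ionizes more easily than half-filled N (2p³).
For reference (kJ/mol): N 1402, O 1314, Na 496, Ca 590, Sb 831.
So from highest to lowest: N > O > Sb > Ca > Na.

N, O, Sb, Ca, Na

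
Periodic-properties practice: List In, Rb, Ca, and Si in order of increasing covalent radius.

Si is in period 3, group 14; Ca is in period 4, group 2; Rb is in period 5, group 1; In is in period 5, group 13.
Moving right in a period, electrons are added to the same shell under a stronger nuclear pull, so atoms get smaller; moving down, a new shell is opened and atoms get larger.
Neither a single period nor a single group — weigh both effects.
In > Si: relative to Si, both the across-period and down-group shifts push In's atomic radius up.
Ca > In: period and group pull opposite ways; the across-period shift dominates (171 vs 142 pm).
Rb > Ca: relative to Ca, both the across-period and down-group shifts push Rb's atomic radius up.
Approximate values (pm): Si 116, Ca 171, Rb 210, In 142.
So from smallest to largest: Si < In < Ca < Rb.

Si < In < Ca < Rb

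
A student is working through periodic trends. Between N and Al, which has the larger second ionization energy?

N

IE_2 is the cost of taking one more electron from the +1 cation: N⁺ still has 4 valence electrons; Al⁺ still has 2 valence electrons.
All are still removing valence electrons, so compare the +1 ions as you would atoms: IE_2 generally rises across a period (higher Z_eff) and falls down a group (larger shell), subject to the usual subshell exceptions.
Valence configurations: N⁺ [He]2s²2p², Al⁺ [Ne]3s².
Tabulated IE_2 (kJ/mol): N 2856, Al 1817.
So the second ionization energies run Al < N.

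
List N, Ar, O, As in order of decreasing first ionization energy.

Ar > N > O > As

First ionization energy rises across a period (greater Z_eff holds electrons more tightly) and falls down a group (valence electrons are farther from the nucleus).
Neither a single period nor a single group — weigh both effects.
O > As: both effects reinforce here, so O is clearly the higher of the two.
N > O: this pair runs against the simple trend — see the exception note.
Ar > N: the two effects oppose for this pair; the across-period effect wins (1521 vs 1402 kJ/mol).
Note the exception: N has a higher first ionization energy than O, contrary to the simple trend — pairing an electron in O's 2p⁴ costs repulsion energy, so O ionizes more easily than half-filled N (2p³).
Tabulated first ionization energy (kJ/mol): N 1402, O 1314, Ar 1521, As 947.
So from highest to lowest: Ar > N > O > As.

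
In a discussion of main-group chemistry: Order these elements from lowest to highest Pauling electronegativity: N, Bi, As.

Electronegativity increases across a period and decreases down a group, tracking effective nuclear charge and atomic size.
All are in group 15, so electronegativity increases up the group.
So from lowest to highest: Bi < As < N.

Bi, As, N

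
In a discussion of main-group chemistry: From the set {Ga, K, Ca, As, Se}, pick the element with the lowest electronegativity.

K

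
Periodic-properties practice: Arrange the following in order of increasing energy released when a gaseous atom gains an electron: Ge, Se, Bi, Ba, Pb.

Ge is in period 4, group 14; Se is in period 4, group 16; Ba is in period 6, group 2; Pb is in period 6, group 14; Bi is in period 6, group 15.
Electron affinity generally becomes more exothermic across a period toward the halogens and less exothermic down a group.
Here both period and group differ, so the two effects have to be weighed against each other.
Pb > Ba: Pb lies to the right of Ba in period 6, so the across-period effect alone puts Pb higher.
Bi > Pb: both are in period 6; the period trend gives Bi the larger value.
Ge > Bi: the two effects oppose for this pair; the down-group effect wins (119 vs 91 kJ/mol).
Se > Ge: Se lies to the right of Ge in period 4, so the across-period effect alone puts Se higher.
For reference (kJ/mol): Ge 119, Se 195, Ba 14, Pb 35, Bi 91.
So from lowest to highest: Ba < Pb < Bi < Ge < Se.

Ba, Pb, Bi, Ge, Se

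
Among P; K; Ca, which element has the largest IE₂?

K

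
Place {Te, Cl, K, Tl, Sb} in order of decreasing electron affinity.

Cl is in period 3, group 17; K is in period 4, group 1; Sb is in period 5, group 15; Te is in period 5, group 16; Tl is in period 6, group 13.
Adding an electron releases more energy for atoms nearer the top right (short of the noble gases).
Here both period and group differ, so the two effects have to be weighed against each other.
K > Tl: period and group pull opposite ways; the down-group shift dominates (48 vs 19 kJ/mol).
Sb > K: the two effects oppose for this pair; the across-period effect wins (103 vs 48 kJ/mol).
Te > Sb: Te lies to the right of Sb in period 5, so the across-period effect alone puts Te higher.
Cl > Te: both effects reinforce here, so Cl is clearly the higher of the two.
Approximate values (kJ/mol): Cl 349, K 48, Sb 103, Te 190, Tl 19.
So from highest to lowest: Cl > Te > Sb > K > Tl.

Cl > Te > Sb > K > Tl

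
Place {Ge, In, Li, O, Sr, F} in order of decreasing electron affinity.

Adding an electron releases more energy for atoms nearer the top right (short of the noble gases).
Here both period and group differ, so the two effects have to be weighed against each other.
In > Sr: both are in period 5; the period trend gives In the larger value.
Li > In: the two effects oppose for this pair; the down-group effect wins (60 vs 29 kJ/mol).
Ge > Li: the two effects oppose for this pair; the across-period effect wins (119 vs 60 kJ/mol).
O > Ge: both effects reinforce here, so O is clearly the higher of the two.
F > O: both are in period 2; the period trend gives F the larger value.
For reference (kJ/mol): Li 60, O 141, F 328, Ge 119, Sr 5, In 29.
So from highest to lowest: F > O > Ge > Li > In > Sr.

F > O > Ge > Li > In > Sr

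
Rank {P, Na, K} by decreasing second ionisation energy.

The second ionization energy removes an electron from the +1 ion. For each element: P⁺ still has 4 valence electrons; Na⁺ is the bare [Ne] core; K⁺ is the bare [Ar] core.
Core electrons are held far more tightly than valence electrons, so K and Na top the IE_2 order.
Approximate IE_2 values (kJ/mol): P 1907, Na 4562, K 3052.
Overall IE_2 order: P < K < Na.

Na, K, P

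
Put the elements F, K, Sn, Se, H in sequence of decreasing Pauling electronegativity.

H is in period 1, group 1; F is in period 2, group 17; K is in period 4, group 1; Se is in period 4, group 16; Sn is in period 5, group 14.
Atoms toward the upper right of the periodic table pull bonding electrons most strongly.
Here both period and group differ, so the two effects have to be weighed against each other.
Sn > K: period and group pull opposite ways; the across-period shift dominates (1.96 vs 0.82).
H > Sn: period and group pull opposite ways; the down-group shift dominates (2.20 vs 1.96).
Se > H: period and group pull opposite ways; the across-period shift dominates (2.55 vs 2.20).
F > Se: relative to Se, both the across-period and down-group shifts push F's electronegativity up.
Tabulated electronegativity (Pauling): H 2.20, F 3.98, K 0.82, Se 2.55, Sn 1.96.
So from highest to lowest: F > Se > H > Sn > K.

F, Se, H, Sn, K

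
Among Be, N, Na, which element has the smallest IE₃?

N

After 2 electrons have been removed, what remains? Be²⁺ is the bare [He] core; N²⁺ still has 3 valence electrons; Na²⁺ is already 1 electron into the core.
Pulling an electron out of a noble-gas core costs far more than removing a remaining valence electron, so Na and Be sit at the high end of IE_3.
Tabulated IE_3 (kJ/mol): Be 14849, N 4578, Na 6910.
Hence IE_3: N < Na < Be.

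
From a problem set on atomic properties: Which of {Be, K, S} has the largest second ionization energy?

Consider each +1 ion: Be⁺ still has 1 valence electron; K⁺ is the bare [Ar] core; S⁺ still has 5 valence electrons.
Pulling an electron out of a noble-gas core costs far more than removing a remaining valence electron, so K sits at the high end of IE_2.
Valence configurations: Be⁺ [He]2s¹, S⁺ [Ne]3s²3p³.
Tabulated IE_2 (kJ/mol): Be 1757, K 3052, S 2252.
Hence IE_2: Be < S < K.

K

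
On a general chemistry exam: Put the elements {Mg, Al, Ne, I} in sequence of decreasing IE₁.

Ne is in period 2, group 18; Mg is in period 3, group 2; Al is in period 3, group 13; I is in period 5, group 17.
First ionization energy rises across a period (greater Z_eff holds electrons more tightly) and falls down a group (valence electrons are farther from the nucleus).
These span different periods and groups, so the two trends combine.
Mg > Al: this pair runs against the simple trend — see the exception note.
I > Mg: the two effects oppose for this pair; the across-period effect wins (1008 vs 738 kJ/mol).
Ne > I: both effects reinforce here, so Ne is clearly the higher of the two.
Note the exception: Mg has a higher first ionization energy than Al, contrary to the simple trend — Al's single 3p electron is easier to remove than one from Mg's filled 3s².
Tabulated first ionization energy (kJ/mol): Ne 2081, Mg 738, Al 578, I 1008.
So from highest to lowest: Ne > I > Mg > Al.

Ne, I, Mg, Al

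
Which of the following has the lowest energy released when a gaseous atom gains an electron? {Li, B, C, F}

Li is in period 2, group 1; B is in period 2, group 13; C is in period 2, group 14; F is in period 2, group 17.
Atoms with high Z_eff and room in the valence shell (especially the halogens) have the most exothermic electron affinities.
All lie in period 2; the across-period trend (electron affinity increases left to right) applies, with the exception below.
Note the exception: Li has a higher electron affinity than B, contrary to the simple trend — B's ns²np¹ configuration gives only a small electron affinity — the sparsely filled np subshell binds an added electron weakly.
Approximate values (kJ/mol): Li 60, B 27, C 122, F 328.
The lowest energy released when a gaseous atom gains an electron among these belongs to B.

B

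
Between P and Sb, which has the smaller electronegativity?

P is in period 3, group 15; Sb is in period 5, group 15.
Atoms toward the upper right of the periodic table pull bonding electrons most strongly.
All are in group 15, so electronegativity increases up the group.
So Sb has the smaller electronegativity (Sb < P).

Sb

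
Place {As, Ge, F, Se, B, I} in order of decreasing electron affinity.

F > I > Se > Ge > As > B

B is in period 2, group 13; F is in period 2, group 17; Ge is in period 4, group 14; As is in period 4, group 15; Se is in period 4, group 16; I is in period 5, group 17.
Atoms with high Z_eff and room in the valence shell (especially the halogens) have the most exothermic electron affinities.
Here both period and group differ, so the two effects have to be weighed against each other.
As > B: the two effects oppose for this pair; the across-period effect wins (78 vs 27 kJ/mol).
Ge > As: this pair runs against the simple trend — see the exception note.
Se > Ge: Se lies to the right of Ge in period 4, so the across-period effect alone puts Se higher.
I > Se: the two effects oppose for this pair; the across-period effect wins (295 vs 195 kJ/mol).
F > I: they share group 17; the group trend gives F the larger value.
Note the exception: Ge has a higher electron affinity than As, contrary to the simple trend — adding an electron to As's half-filled 4p³ is unfavourable, so Ge (4p²) has the more exothermic EA.
For reference (kJ/mol): B 27, F 328, Ge 119, As 78, Se 195, I 295.
So from highest to lowest: F > I > Se > Ge > As > B.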